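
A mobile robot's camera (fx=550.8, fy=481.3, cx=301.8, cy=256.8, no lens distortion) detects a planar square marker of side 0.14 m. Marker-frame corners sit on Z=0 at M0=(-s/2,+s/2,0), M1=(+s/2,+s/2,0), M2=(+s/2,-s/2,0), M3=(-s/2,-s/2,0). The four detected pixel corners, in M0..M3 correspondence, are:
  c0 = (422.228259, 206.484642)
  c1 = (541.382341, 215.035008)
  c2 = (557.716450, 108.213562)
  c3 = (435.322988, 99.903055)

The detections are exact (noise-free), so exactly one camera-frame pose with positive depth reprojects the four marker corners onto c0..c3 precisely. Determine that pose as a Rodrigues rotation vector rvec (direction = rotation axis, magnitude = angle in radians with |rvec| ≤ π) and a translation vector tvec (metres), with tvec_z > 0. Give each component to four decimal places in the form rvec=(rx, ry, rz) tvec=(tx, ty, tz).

Intrinsics K: fx=550.8, fy=481.3, cx=301.8, cy=256.8
Marker side s = 0.14 m; corners in marker frame (Z=0):
  M0 = (-0.0700, +0.0700, 0)
  M1 = (+0.0700, +0.0700, 0)
  M2 = (+0.0700, -0.0700, 0)
  M3 = (-0.0700, -0.0700, 0)
Detected image corners:
  c0 = (422.228259, 206.484642) px
  c1 = (541.382341, 215.035008) px
  c2 = (557.716450, 108.213562) px
  c3 = (435.322988, 99.903055) px
Planar DLT: solve 8×8 A·h = b for H (H[2,2]=1):
  H  [+847.40435 -13.20316 +488.93518]
  H  [+55.36530 +791.71651 +158.10138]
  H  [-0.03090 +0.18782 +1.00000]
B = K⁻¹H; ‖b₁‖=1.561282, ‖b₂‖=1.561282; λ = 2/(‖b₁‖+‖b₂‖) = 0.640499, sign → tz>0 ⇒ λ=+0.640499
r₁ = λ·B[:,0] = (+0.99625,+0.08424,-0.01979); r₂ = λ·B[:,1] = (-0.08127,+0.98941,+0.12030)
r₃ = r₁×r₂ = (+0.02971,-0.11824,+0.99254); SVD([r₁ r₂ r₃]) → R = UVᵀ:
  R  [+0.99625 -0.08127 +0.02971]
  R  [+0.08424 +0.98941 -0.11824]
  R  [-0.01979 +0.12030 +0.99254]
t = (+0.21761, -0.13135, +0.64050) m
tr R = 2.978195; θ = arccos((tr R − 1)/2) = 0.147799 rad = 8.468°
axis k = ((R−Rᵀ)₃₂, (R−Rᵀ)₁₃, (R−Rᵀ)₂₁) / (2 sinθ) = (+0.809917, +0.168076, +0.561947)
rvec = θ·k = (+0.119705, +0.024841, +0.083055)

rvec=(0.1197, 0.0248, 0.0831) tvec=(0.2176, -0.1313, 0.6405)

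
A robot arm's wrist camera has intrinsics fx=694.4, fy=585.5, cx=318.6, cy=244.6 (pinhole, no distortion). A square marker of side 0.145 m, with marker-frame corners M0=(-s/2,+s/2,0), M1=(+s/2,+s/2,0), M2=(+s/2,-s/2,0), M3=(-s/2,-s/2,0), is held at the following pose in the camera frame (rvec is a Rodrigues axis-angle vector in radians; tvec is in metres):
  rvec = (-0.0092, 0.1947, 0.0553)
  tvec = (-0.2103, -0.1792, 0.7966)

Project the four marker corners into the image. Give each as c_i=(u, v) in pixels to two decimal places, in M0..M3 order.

c0=(74.07, 164.60) c1=(191.38, 167.59) c2=(198.64, 59.36) c3=(81.17, 60.12)

Intrinsics K: fx=694.4, fy=585.5, cx=318.6, cy=244.6
Marker side s = 0.145 m; corners in marker frame (Z=0):
  M0 = (-0.0725, +0.0725, 0)
  M1 = (+0.0725, +0.0725, 0)
  M2 = (+0.0725, -0.0725, 0)
  M3 = (-0.0725, -0.0725, 0)
rvec = (-0.0092, 0.1947, 0.0553), |rvec| = θ = 0.20261 rad = 11.609°
Rodrigues: sinθ=0.20123, 1−cosθ=0.02046; R = I + sinθ·[k]× + (1−cosθ)·[k]×²:
    [+0.97959 -0.05581 +0.19312]
    [+0.05403 +0.99843 +0.01450]
    [-0.19362 -0.00377 +0.98107]
t = (-0.2103, -0.1792, 0.7966) m
M0: Pc = R·M0+t = (-0.28537, -0.11073, +0.81036); u = 694.4·(-0.28537)/0.81036 + 318.6 = 74.0697, v = 585.5·(-0.11073)/0.81036 + 244.6 = 164.5955
M1: Pc = R·M1+t = (-0.14333, -0.10290, +0.78229); u = 694.4·(-0.14333)/0.78229 + 318.6 = 191.3759, v = 585.5·(-0.10290)/0.78229 + 244.6 = 167.5877
M2: Pc = R·M2+t = (-0.13523, -0.24767, +0.78284); u = 694.4·(-0.13523)/0.78284 + 318.6 = 198.6437, v = 585.5·(-0.24767)/0.78284 + 244.6 = 59.3627
M3: Pc = R·M3+t = (-0.27727, -0.25550, +0.81091); u = 694.4·(-0.27727)/0.81091 + 318.6 = 81.1650, v = 585.5·(-0.25550)/0.81091 + 244.6 = 60.1194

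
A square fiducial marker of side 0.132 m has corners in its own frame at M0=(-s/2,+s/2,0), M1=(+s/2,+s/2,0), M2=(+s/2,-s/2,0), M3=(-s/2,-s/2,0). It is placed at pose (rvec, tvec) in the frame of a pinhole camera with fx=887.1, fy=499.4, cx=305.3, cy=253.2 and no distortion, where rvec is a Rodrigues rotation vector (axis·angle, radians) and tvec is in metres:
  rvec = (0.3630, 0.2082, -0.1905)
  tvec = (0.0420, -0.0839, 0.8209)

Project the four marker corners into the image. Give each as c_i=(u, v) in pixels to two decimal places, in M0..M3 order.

c0=(298.24, 245.25) c1=(433.99, 233.26) c2=(408.14, 154.96) c3=(266.09, 170.58)

Intrinsics K: fx=887.1, fy=499.4, cx=305.3, cy=253.2
Marker side s = 0.132 m; corners in marker frame (Z=0):
  M0 = (-0.0660, +0.0660, 0)
  M1 = (+0.0660, +0.0660, 0)
  M2 = (+0.0660, -0.0660, 0)
  M3 = (-0.0660, -0.0660, 0)
rvec = (0.3630, 0.2082, -0.1905), |rvec| = θ = 0.45979 rad = 26.344°
Rodrigues: sinθ=0.44376, 1−cosθ=0.10385; R = I + sinθ·[k]× + (1−cosθ)·[k]×²:
    [+0.96088 +0.22099 +0.16697]
    [-0.14673 +0.91744 -0.36983]
    [-0.23491 +0.33086 +0.91397]
t = (0.0420, -0.0839, 0.8209) m
M0: Pc = R·M0+t = (-0.00683, -0.01366, +0.85824); u = 887.1·(-0.00683)/0.85824 + 305.3 = 298.2374, v = 499.4·(-0.01366)/0.85824 + 253.2 = 245.2487
M1: Pc = R·M1+t = (+0.12000, -0.03303, +0.82723); u = 887.1·(+0.12000)/0.82723 + 305.3 = 433.9877, v = 499.4·(-0.03303)/0.82723 + 253.2 = 233.2579
M2: Pc = R·M2+t = (+0.09083, -0.15414, +0.78356); u = 887.1·(+0.09083)/0.78356 + 305.3 = 408.1357, v = 499.4·(-0.15414)/0.78356 + 253.2 = 154.9621
M3: Pc = R·M3+t = (-0.03600, -0.13477, +0.81457); u = 887.1·(-0.03600)/0.81457 + 305.3 = 266.0911, v = 499.4·(-0.13477)/0.81457 + 253.2 = 170.5763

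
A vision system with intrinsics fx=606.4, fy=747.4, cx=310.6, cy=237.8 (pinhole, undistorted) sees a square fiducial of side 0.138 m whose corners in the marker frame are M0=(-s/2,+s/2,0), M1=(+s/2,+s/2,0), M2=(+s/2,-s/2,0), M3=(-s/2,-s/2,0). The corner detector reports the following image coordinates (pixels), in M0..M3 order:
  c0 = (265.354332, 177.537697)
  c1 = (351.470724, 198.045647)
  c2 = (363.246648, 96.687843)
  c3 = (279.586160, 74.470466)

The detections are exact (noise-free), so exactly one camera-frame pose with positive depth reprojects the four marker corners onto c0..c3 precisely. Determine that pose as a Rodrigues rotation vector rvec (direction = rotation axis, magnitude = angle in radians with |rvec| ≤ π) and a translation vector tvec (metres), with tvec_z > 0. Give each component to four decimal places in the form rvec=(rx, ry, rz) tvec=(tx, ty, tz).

rvec=(-0.1656, -0.1691, 0.1661) tvec=(0.0077, -0.1302, 0.9574)

Intrinsics K: fx=606.4, fy=747.4, cx=310.6, cy=237.8
Marker side s = 0.138 m; corners in marker frame (Z=0):
  M0 = (-0.0690, +0.0690, 0)
  M1 = (+0.0690, +0.0690, 0)
  M2 = (+0.0690, -0.0690, 0)
  M3 = (-0.0690, -0.0690, 0)
Detected image corners:
  c0 = (265.354332, 177.537697) px
  c1 = (351.470724, 198.045647) px
  c2 = (363.246648, 96.687843) px
  c3 = (279.586160, 74.470466) px
Planar DLT: solve 8×8 A·h = b for H (H[2,2]=1):
  H  [+665.37078 -152.43981 +315.46579]
  H  [+176.73530 +715.29453 +136.15035]
  H  [+0.15989 -0.18515 +1.00000]
B = K⁻¹H; ‖b₁‖=1.044486, ‖b₂‖=1.044486; λ = 2/(‖b₁‖+‖b₂‖) = 0.957409, sign → tz>0 ⇒ λ=+0.957409
r₁ = λ·B[:,0] = (+0.97211,+0.17769,+0.15308); r₂ = λ·B[:,1] = (-0.14988,+0.97268,-0.17727)
r₃ = r₁×r₂ = (-0.18039,+0.14938,+0.97219); SVD([r₁ r₂ r₃]) → R = UVᵀ:
  R  [+0.97211 -0.14988 -0.18039]
  R  [+0.17769 +0.97268 +0.14938]
  R  [+0.15308 -0.17727 +0.97219]
t = (+0.00768, -0.13021, +0.95741) m
tr R = 2.916976; θ = arccos((tr R − 1)/2) = 0.289145 rad = 16.567°
axis k = ((R−Rᵀ)₃₂, (R−Rᵀ)₁₃, (R−Rᵀ)₂₁) / (2 sinθ) = (-0.572792, -0.584765, +0.574420)
rvec = θ·k = (-0.165620, -0.169082, +0.166091)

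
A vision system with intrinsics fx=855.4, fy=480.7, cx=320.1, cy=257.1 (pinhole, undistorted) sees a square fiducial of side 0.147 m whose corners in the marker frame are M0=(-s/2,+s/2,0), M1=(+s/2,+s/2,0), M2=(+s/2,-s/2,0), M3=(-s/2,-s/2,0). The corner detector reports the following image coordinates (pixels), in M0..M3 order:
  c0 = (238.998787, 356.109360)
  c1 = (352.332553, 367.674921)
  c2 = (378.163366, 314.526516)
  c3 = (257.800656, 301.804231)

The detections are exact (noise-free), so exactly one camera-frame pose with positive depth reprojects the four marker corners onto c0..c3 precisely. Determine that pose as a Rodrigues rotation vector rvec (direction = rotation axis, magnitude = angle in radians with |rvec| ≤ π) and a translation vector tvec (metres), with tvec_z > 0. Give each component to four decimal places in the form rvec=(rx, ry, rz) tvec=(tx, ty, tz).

rvec=(0.4632, -0.0095, 0.2008) tvec=(-0.0166, 0.1732, 1.0567)

Intrinsics K: fx=855.4, fy=480.7, cx=320.1, cy=257.1
Marker side s = 0.147 m; corners in marker frame (Z=0):
  M0 = (-0.0735, +0.0735, 0)
  M1 = (+0.0735, +0.0735, 0)
  M2 = (+0.0735, -0.0735, 0)
  M3 = (-0.0735, -0.0735, 0)
Detected image corners:
  c0 = (238.998787, 356.109360) px
  c1 = (352.332553, 367.674921) px
  c2 = (378.163366, 314.526516) px
  c3 = (257.800656, 301.804231) px
Planar DLT: solve 8×8 A·h = b for H (H[2,2]=1):
  H  [+810.02230 -23.31464 +306.70228]
  H  [+99.82242 +505.88188 +335.87933]
  H  [+0.05173 +0.41909 +1.00000]
B = K⁻¹H; ‖b₁‖=0.946309, ‖b₂‖=0.946309; λ = 2/(‖b₁‖+‖b₂‖) = 1.056737, sign → tz>0 ⇒ λ=+1.056737
r₁ = λ·B[:,0] = (+0.98022,+0.19020,+0.05467); r₂ = λ·B[:,1] = (-0.19453,+0.87523,+0.44287)
r₃ = r₁×r₂ = (+0.03639,-0.44475,+0.89492); SVD([r₁ r₂ r₃]) → R = UVᵀ:
  R  [+0.98022 -0.19453 +0.03639]
  R  [+0.19020 +0.87523 -0.44475]
  R  [+0.05467 +0.44287 +0.89492]
t = (-0.01655, +0.17318, +1.05674) m
tr R = 2.750365; θ = arccos((tr R − 1)/2) = 0.504984 rad = 28.933°
axis k = ((R−Rᵀ)₃₂, (R−Rᵀ)₁₃, (R−Rᵀ)₂₁) / (2 sinθ) = (+0.917355, -0.018891, +0.397622)
rvec = θ·k = (+0.463249, -0.009539, +0.200793)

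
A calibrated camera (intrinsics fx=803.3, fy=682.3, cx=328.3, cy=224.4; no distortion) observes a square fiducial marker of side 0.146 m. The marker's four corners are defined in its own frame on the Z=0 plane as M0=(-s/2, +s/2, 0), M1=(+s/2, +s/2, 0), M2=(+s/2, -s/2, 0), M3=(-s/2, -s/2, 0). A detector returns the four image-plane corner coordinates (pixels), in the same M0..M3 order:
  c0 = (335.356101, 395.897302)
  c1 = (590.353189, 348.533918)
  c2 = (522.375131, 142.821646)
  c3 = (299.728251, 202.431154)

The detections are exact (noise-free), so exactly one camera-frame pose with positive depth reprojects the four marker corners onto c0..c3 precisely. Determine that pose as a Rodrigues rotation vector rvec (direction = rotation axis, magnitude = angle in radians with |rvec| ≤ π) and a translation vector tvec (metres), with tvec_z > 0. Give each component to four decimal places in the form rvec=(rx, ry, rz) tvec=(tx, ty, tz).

Intrinsics K: fx=803.3, fy=682.3, cx=328.3, cy=224.4
Marker side s = 0.146 m; corners in marker frame (Z=0):
  M0 = (-0.0730, +0.0730, 0)
  M1 = (+0.0730, +0.0730, 0)
  M2 = (+0.0730, -0.0730, 0)
  M3 = (-0.0730, -0.0730, 0)
Detected image corners:
  c0 = (335.356101, 395.897302) px
  c1 = (590.353189, 348.533918) px
  c2 = (522.375131, 142.821646) px
  c3 = (299.728251, 202.431154) px
Planar DLT: solve 8×8 A·h = b for H (H[2,2]=1):
  H  [+1353.15783 +4.21510 +429.94781]
  H  [-540.97378 +1149.71806 +267.89504]
  H  [-0.63214 -0.79067 +1.00000]
B = K⁻¹H; ‖b₁‖=2.125191, ‖b₂‖=2.125191; λ = 2/(‖b₁‖+‖b₂‖) = 0.470546, sign → tz>0 ⇒ λ=+0.470546
r₁ = λ·B[:,0] = (+0.91420,-0.27525,-0.29745); r₂ = λ·B[:,1] = (+0.15452,+0.91526,-0.37205)
r₃ = r₁×r₂ = (+0.37465,+0.29416,+0.87926); SVD([r₁ r₂ r₃]) → R = UVᵀ:
  R  [+0.91420 +0.15452 +0.37465]
  R  [-0.27525 +0.91526 +0.29416]
  R  [-0.29745 -0.37205 +0.87926]
t = (+0.05954, +0.03000, +0.47055) m
tr R = 2.708723; θ = arccos((tr R − 1)/2) = 0.546475 rad = 31.311°
axis k = ((R−Rᵀ)₃₂, (R−Rᵀ)₁₃, (R−Rᵀ)₂₁) / (2 sinθ) = (-0.640984, +0.646651, -0.413500)
rvec = θ·k = (-0.350282, +0.353379, -0.225967)

rvec=(-0.3503, 0.3534, -0.2260) tvec=(0.0595, 0.0300, 0.4705)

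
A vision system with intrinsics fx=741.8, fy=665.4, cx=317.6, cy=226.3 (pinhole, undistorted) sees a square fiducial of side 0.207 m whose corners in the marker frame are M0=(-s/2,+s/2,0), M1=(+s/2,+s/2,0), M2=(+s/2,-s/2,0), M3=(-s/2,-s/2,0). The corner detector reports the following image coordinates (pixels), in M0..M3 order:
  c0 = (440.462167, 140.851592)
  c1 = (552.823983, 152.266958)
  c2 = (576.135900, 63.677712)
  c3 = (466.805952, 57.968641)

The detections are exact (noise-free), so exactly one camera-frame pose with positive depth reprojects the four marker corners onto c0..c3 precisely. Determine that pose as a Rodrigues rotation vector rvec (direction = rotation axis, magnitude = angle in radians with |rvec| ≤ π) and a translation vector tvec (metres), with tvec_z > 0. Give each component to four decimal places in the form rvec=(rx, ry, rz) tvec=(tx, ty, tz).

Intrinsics K: fx=741.8, fy=665.4, cx=317.6, cy=226.3
Marker side s = 0.207 m; corners in marker frame (Z=0):
  M0 = (-0.1035, +0.1035, 0)
  M1 = (+0.1035, +0.1035, 0)
  M2 = (+0.1035, -0.1035, 0)
  M3 = (-0.1035, -0.1035, 0)
Detected image corners:
  c0 = (440.462167, 140.851592) px
  c1 = (552.823983, 152.266958) px
  c2 = (576.135900, 63.677712) px
  c3 = (466.805952, 57.968641) px
Planar DLT: solve 8×8 A·h = b for H (H[2,2]=1):
  H  [+381.81110 -221.82186 +507.58358]
  H  [+9.80660 +393.04805 +102.67162]
  H  [-0.30159 -0.19969 +1.00000]
B = K⁻¹H; ‖b₁‖=0.720580, ‖b₂‖=0.720580; λ = 2/(‖b₁‖+‖b₂‖) = 1.387770, sign → tz>0 ⇒ λ=+1.387770
r₁ = λ·B[:,0] = (+0.89349,+0.16279,-0.41853); r₂ = λ·B[:,1] = (-0.29634,+0.91400,-0.27712)
r₃ = r₁×r₂ = (+0.33742,+0.37163,+0.86489); SVD([r₁ r₂ r₃]) → R = UVᵀ:
  R  [+0.89349 -0.29634 +0.33742]
  R  [+0.16279 +0.91400 +0.37163]
  R  [-0.41853 -0.27712 +0.86489]
t = (+0.35542, -0.25784, +1.38777) m
tr R = 2.672377; θ = arccos((tr R − 1)/2) = 0.580500 rad = 33.260°
axis k = ((R−Rᵀ)₃₂, (R−Rᵀ)₁₃, (R−Rᵀ)₂₁) / (2 sinθ) = (-0.591450, +0.689186, +0.418580)
rvec = θ·k = (-0.343336, +0.400073, +0.242986)

rvec=(-0.3433, 0.4001, 0.2430) tvec=(0.3554, -0.2578, 1.3878)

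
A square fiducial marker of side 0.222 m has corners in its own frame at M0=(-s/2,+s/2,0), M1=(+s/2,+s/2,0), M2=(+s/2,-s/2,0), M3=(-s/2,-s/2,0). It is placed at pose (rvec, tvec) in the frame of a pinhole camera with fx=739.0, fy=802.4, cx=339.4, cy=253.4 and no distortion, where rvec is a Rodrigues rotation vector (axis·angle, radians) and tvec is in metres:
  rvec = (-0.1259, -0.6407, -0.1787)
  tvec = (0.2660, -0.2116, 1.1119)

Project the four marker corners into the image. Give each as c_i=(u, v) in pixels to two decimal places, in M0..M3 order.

Intrinsics K: fx=739.0, fy=802.4, cx=339.4, cy=253.4
Marker side s = 0.222 m; corners in marker frame (Z=0):
  M0 = (-0.1110, +0.1110, 0)
  M1 = (+0.1110, +0.1110, 0)
  M2 = (+0.1110, -0.1110, 0)
  M3 = (-0.1110, -0.1110, 0)
rvec = (-0.1259, -0.6407, -0.1787), |rvec| = θ = 0.67696 rad = 38.787°
Rodrigues: sinθ=0.62643, 1−cosθ=0.22052; R = I + sinθ·[k]× + (1−cosθ)·[k]×²:
    [+0.78711 +0.20418 -0.58205]
    [-0.12655 +0.97701 +0.17160]
    [+0.60370 -0.06141 +0.79484]
t = (0.2660, -0.2116, 1.1119) m
M0: Pc = R·M0+t = (+0.20129, -0.08911, +1.03807); u = 739.0·(+0.20129)/1.03807 + 339.4 = 482.7009, v = 802.4·(-0.08911)/1.03807 + 253.4 = 184.5238
M1: Pc = R·M1+t = (+0.37603, -0.11720, +1.17209); u = 739.0·(+0.37603)/1.17209 + 339.4 = 576.4865, v = 802.4·(-0.11720)/1.17209 + 253.4 = 173.1673
M2: Pc = R·M2+t = (+0.33071, -0.33409, +1.18573); u = 739.0·(+0.33071)/1.18573 + 339.4 = 545.5108, v = 802.4·(-0.33409)/1.18573 + 253.4 = 27.3132
M3: Pc = R·M3+t = (+0.15597, -0.30600, +1.05171); u = 739.0·(+0.15597)/1.05171 + 339.4 = 448.9936, v = 802.4·(-0.30600)/1.05171 + 253.4 = 19.9361

c0=(482.70, 184.52) c1=(576.49, 173.17) c2=(545.51, 27.31) c3=(448.99, 19.94)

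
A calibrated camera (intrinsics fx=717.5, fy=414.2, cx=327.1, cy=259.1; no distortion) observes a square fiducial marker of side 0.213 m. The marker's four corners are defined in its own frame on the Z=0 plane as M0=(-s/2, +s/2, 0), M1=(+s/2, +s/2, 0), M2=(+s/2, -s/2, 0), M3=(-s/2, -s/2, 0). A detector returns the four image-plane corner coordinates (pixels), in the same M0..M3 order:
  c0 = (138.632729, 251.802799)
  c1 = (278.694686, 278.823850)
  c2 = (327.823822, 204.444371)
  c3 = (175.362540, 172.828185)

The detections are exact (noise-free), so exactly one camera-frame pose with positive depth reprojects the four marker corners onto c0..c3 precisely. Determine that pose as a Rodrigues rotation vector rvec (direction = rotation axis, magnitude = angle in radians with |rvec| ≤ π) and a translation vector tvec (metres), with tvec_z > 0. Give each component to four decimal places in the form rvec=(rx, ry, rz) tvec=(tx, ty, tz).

rvec=(0.4647, -0.0392, 0.3505) tvec=(-0.1353, -0.0729, 1.0001)

Intrinsics K: fx=717.5, fy=414.2, cx=327.1, cy=259.1
Marker side s = 0.213 m; corners in marker frame (Z=0):
  M0 = (-0.1065, +0.1065, 0)
  M1 = (+0.1065, +0.1065, 0)
  M2 = (+0.1065, -0.1065, 0)
  M3 = (-0.1065, -0.1065, 0)
Detected image corners:
  c0 = (138.632729, 251.802799) px
  c1 = (278.694686, 278.823850) px
  c2 = (327.823822, 204.444371) px
  c3 = (175.362540, 172.828185) px
Planar DLT: solve 8×8 A·h = b for H (H[2,2]=1):
  H  [+712.06133 -102.47013 +230.04521]
  H  [+163.50993 +457.92675 +228.92037]
  H  [+0.11614 +0.43209 +1.00000]
B = K⁻¹H; ‖b₁‖=0.999928, ‖b₂‖=0.999928; λ = 2/(‖b₁‖+‖b₂‖) = 1.000072, sign → tz>0 ⇒ λ=+1.000072
r₁ = λ·B[:,0] = (+0.93954,+0.32214,+0.11615); r₂ = λ·B[:,1] = (-0.33983,+0.83534,+0.43212)
r₃ = r₁×r₂ = (+0.04218,-0.44547,+0.89430); SVD([r₁ r₂ r₃]) → R = UVᵀ:
  R  [+0.93954 -0.33983 +0.04218]
  R  [+0.32214 +0.83534 -0.44547]
  R  [+0.11615 +0.43212 +0.89430]
t = (-0.13528, -0.07287, +1.00007) m
tr R = 2.669183; θ = arccos((tr R − 1)/2) = 0.583406 rad = 33.427°
axis k = ((R−Rᵀ)₃₂, (R−Rᵀ)₁₃, (R−Rᵀ)₂₁) / (2 sinθ) = (+0.796551, -0.067134, +0.600833)
rvec = θ·k = (+0.464712, -0.039166, +0.350529)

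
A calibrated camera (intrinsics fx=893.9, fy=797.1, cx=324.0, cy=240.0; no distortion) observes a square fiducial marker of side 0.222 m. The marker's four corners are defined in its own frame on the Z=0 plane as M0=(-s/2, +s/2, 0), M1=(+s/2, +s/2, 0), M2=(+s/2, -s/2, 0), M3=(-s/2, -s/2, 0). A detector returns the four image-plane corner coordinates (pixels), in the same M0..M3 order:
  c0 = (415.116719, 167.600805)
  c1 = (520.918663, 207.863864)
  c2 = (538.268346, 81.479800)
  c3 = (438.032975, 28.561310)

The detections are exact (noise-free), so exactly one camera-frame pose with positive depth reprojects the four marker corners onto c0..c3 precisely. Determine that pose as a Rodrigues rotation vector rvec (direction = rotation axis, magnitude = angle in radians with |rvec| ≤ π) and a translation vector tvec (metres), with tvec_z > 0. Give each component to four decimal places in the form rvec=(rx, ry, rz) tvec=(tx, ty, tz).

rvec=(-0.1276, -0.6773, 0.2190) tvec=(0.2210, -0.1870, 1.2583)

Intrinsics K: fx=893.9, fy=797.1, cx=324.0, cy=240.0
Marker side s = 0.222 m; corners in marker frame (Z=0):
  M0 = (-0.1110, +0.1110, 0)
  M1 = (+0.1110, +0.1110, 0)
  M2 = (+0.1110, -0.1110, 0)
  M3 = (-0.1110, -0.1110, 0)
Detected image corners:
  c0 = (415.116719, 167.600805) px
  c1 = (520.918663, 207.863864) px
  c2 = (538.268346, 81.479800) px
  c3 = (438.032975, 28.561310) px
Planar DLT: solve 8×8 A·h = b for H (H[2,2]=1):
  H  [+694.24589 -161.35542 +481.00639]
  H  [+268.83601 +578.16492 +121.52359]
  H  [+0.48194 -0.14921 +1.00000]
B = K⁻¹H; ‖b₁‖=0.794703, ‖b₂‖=0.794703; λ = 2/(‖b₁‖+‖b₂‖) = 1.258332, sign → tz>0 ⇒ λ=+1.258332
r₁ = λ·B[:,0] = (+0.75748,+0.24180,+0.60643); r₂ = λ·B[:,1] = (-0.15908,+0.96925,-0.18776)
r₃ = r₁×r₂ = (-0.63319,+0.04575,+0.77265); SVD([r₁ r₂ r₃]) → R = UVᵀ:
  R  [+0.75748 -0.15908 -0.63319]
  R  [+0.24180 +0.96925 +0.04575]
  R  [+0.60643 -0.18776 +0.77265]
t = (+0.22102, -0.18703, +1.25833) m
tr R = 2.499368; θ = arccos((tr R − 1)/2) = 0.723212 rad = 41.437°
axis k = ((R−Rᵀ)₃₂, (R−Rᵀ)₁₃, (R−Rᵀ)₂₁) / (2 sinθ) = (-0.176423, -0.936558, +0.302877)
rvec = θ·k = (-0.127591, -0.677329, +0.219044)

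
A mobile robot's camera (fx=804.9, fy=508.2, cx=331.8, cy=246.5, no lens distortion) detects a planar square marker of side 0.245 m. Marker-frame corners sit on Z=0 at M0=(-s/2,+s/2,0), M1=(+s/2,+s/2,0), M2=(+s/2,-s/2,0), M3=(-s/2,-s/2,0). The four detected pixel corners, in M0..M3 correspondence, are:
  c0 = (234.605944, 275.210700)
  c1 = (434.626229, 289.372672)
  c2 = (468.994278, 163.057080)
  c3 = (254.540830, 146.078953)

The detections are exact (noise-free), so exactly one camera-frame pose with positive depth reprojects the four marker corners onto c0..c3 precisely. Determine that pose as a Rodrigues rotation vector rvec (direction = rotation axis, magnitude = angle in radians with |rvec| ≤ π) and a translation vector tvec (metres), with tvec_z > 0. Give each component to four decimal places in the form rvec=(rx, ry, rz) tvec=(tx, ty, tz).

rvec=(0.2817, -0.0350, 0.1217) tvec=(0.0195, -0.0478, 0.9442)

Intrinsics K: fx=804.9, fy=508.2, cx=331.8, cy=246.5
Marker side s = 0.245 m; corners in marker frame (Z=0):
  M0 = (-0.1225, +0.1225, 0)
  M1 = (+0.1225, +0.1225, 0)
  M2 = (+0.1225, -0.1225, 0)
  M3 = (-0.1225, -0.1225, 0)
Detected image corners:
  c0 = (234.605944, 275.210700) px
  c1 = (434.626229, 289.372672) px
  c2 = (468.994278, 163.057080) px
  c3 = (254.540830, 146.078953) px
Planar DLT: solve 8×8 A·h = b for H (H[2,2]=1):
  H  [+863.77987 -9.55404 +348.39863]
  H  [+75.24430 +584.93430 +220.76148]
  H  [+0.05447 +0.29140 +1.00000]
B = K⁻¹H; ‖b₁‖=1.059117, ‖b₂‖=1.059117; λ = 2/(‖b₁‖+‖b₂‖) = 0.944183, sign → tz>0 ⇒ λ=+0.944183
r₁ = λ·B[:,0] = (+0.99205,+0.11485,+0.05143); r₂ = λ·B[:,1] = (-0.12463,+0.95329,+0.27514)
r₃ = r₁×r₂ = (-0.01743,-0.27936,+0.96003); SVD([r₁ r₂ r₃]) → R = UVᵀ:
  R  [+0.99205 -0.12463 -0.01743]
  R  [+0.11485 +0.95329 -0.27936]
  R  [+0.05143 +0.27514 +0.96003]
t = (+0.01947, -0.04782, +0.94418) m
tr R = 2.905371; θ = arccos((tr R − 1)/2) = 0.308845 rad = 17.696°
axis k = ((R−Rᵀ)₃₂, (R−Rᵀ)₁₃, (R−Rᵀ)₂₁) / (2 sinθ) = (+0.912134, -0.113273, +0.393930)
rvec = θ·k = (+0.281708, -0.034984, +0.121663)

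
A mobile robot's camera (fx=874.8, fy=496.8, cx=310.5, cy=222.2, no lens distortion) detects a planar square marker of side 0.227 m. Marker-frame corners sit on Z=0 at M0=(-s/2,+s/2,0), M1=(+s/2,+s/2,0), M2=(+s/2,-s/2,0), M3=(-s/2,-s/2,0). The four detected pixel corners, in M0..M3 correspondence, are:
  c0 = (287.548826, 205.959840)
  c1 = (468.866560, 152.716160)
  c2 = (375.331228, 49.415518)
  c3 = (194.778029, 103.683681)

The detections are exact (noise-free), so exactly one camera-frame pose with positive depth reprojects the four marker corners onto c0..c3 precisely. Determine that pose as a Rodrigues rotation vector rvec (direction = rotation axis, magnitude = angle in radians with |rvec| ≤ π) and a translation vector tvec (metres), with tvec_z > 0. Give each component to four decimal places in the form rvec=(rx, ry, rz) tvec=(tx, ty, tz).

rvec=(0.0128, 0.0398, -0.4755) tvec=(0.0231, -0.1849, 0.9760)

Intrinsics K: fx=874.8, fy=496.8, cx=310.5, cy=222.2
Marker side s = 0.227 m; corners in marker frame (Z=0):
  M0 = (-0.1135, +0.1135, 0)
  M1 = (+0.1135, +0.1135, 0)
  M2 = (+0.1135, -0.1135, 0)
  M3 = (-0.1135, -0.1135, 0)
Detected image corners:
  c0 = (287.548826, 205.959840) px
  c1 = (468.866560, 152.716160) px
  c2 = (375.331228, 49.415518) px
  c3 = (194.778029, 103.683681) px
Planar DLT: solve 8×8 A·h = b for H (H[2,2]=1):
  H  [+783.05750 +411.40058 +331.21383]
  H  [-242.21668 +453.20380 +128.09107]
  H  [-0.04226 +0.00314 +1.00000]
B = K⁻¹H; ‖b₁‖=1.024575, ‖b₂‖=1.024575; λ = 2/(‖b₁‖+‖b₂‖) = 0.976015, sign → tz>0 ⇒ λ=+0.976015
r₁ = λ·B[:,0] = (+0.88830,-0.45741,-0.04125); r₂ = λ·B[:,1] = (+0.45791,+0.88899,+0.00307)
r₃ = r₁×r₂ = (+0.03527,-0.02161,+0.99914); SVD([r₁ r₂ r₃]) → R = UVᵀ:
  R  [+0.88830 +0.45791 +0.03527]
  R  [-0.45741 +0.88899 -0.02161]
  R  [-0.04125 +0.00307 +0.99914]
t = (+0.02311, -0.18489, +0.97601) m
tr R = 2.776436; θ = arccos((tr R − 1)/2) = 0.477345 rad = 27.350°
axis k = ((R−Rᵀ)₃₂, (R−Rᵀ)₁₃, (R−Rᵀ)₂₁) / (2 sinθ) = (+0.026863, +0.083273, -0.996165)
rvec = θ·k = (+0.012823, +0.039750, -0.475514)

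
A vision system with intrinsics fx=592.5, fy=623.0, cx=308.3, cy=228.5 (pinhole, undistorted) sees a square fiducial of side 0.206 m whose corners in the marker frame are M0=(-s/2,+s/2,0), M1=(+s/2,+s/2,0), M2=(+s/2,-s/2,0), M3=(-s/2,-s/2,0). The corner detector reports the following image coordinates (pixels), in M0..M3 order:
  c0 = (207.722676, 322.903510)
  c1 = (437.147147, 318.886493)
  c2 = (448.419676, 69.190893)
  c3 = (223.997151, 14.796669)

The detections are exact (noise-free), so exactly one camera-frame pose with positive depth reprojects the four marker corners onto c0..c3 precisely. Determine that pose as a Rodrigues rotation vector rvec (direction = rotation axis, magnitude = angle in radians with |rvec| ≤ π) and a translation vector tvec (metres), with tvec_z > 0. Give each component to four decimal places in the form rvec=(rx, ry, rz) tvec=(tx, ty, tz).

Intrinsics K: fx=592.5, fy=623.0, cx=308.3, cy=228.5
Marker side s = 0.206 m; corners in marker frame (Z=0):
  M0 = (-0.1030, +0.1030, 0)
  M1 = (+0.1030, +0.1030, 0)
  M2 = (+0.1030, -0.1030, 0)
  M3 = (-0.1030, -0.1030, 0)
Detected image corners:
  c0 = (207.722676, 322.903510) px
  c1 = (437.147147, 318.886493) px
  c2 = (448.419676, 69.190893) px
  c3 = (223.997151, 14.796669) px
Planar DLT: solve 8×8 A·h = b for H (H[2,2]=1):
  H  [+1437.66436 -80.42015 +341.28250]
  H  [+308.13932 +1330.81031 +182.12148]
  H  [+1.02074 -0.04505 +1.00000]
B = K⁻¹H; ‖b₁‖=2.156052, ‖b₂‖=2.156052; λ = 2/(‖b₁‖+‖b₂‖) = 0.463811, sign → tz>0 ⇒ λ=+0.463811
r₁ = λ·B[:,0] = (+0.87907,+0.05576,+0.47343); r₂ = λ·B[:,1] = (-0.05208,+0.99842,-0.02089)
r₃ = r₁×r₂ = (-0.47385,-0.00629,+0.88058); SVD([r₁ r₂ r₃]) → R = UVᵀ:
  R  [+0.87907 -0.05208 -0.47385]
  R  [+0.05576 +0.99842 -0.00629]
  R  [+0.47343 -0.02089 +0.88058]
t = (+0.02582, -0.03453, +0.46381) m
tr R = 2.758074; θ = arccos((tr R − 1)/2) = 0.496957 rad = 28.474°
axis k = ((R−Rᵀ)₃₂, (R−Rᵀ)₁₃, (R−Rᵀ)₂₁) / (2 sinθ) = (-0.015315, -0.993465, +0.113103)
rvec = θ·k = (-0.007611, -0.493710, +0.056207)

rvec=(-0.0076, -0.4937, 0.0562) tvec=(0.0258, -0.0345, 0.4638)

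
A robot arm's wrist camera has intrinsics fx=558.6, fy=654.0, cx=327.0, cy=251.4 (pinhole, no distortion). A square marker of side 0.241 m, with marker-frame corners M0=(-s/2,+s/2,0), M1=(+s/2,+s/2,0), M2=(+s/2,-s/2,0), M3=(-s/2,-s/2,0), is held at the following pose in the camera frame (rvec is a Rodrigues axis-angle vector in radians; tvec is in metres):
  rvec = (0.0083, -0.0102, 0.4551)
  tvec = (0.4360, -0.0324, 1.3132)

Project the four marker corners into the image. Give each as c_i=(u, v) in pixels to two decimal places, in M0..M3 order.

Intrinsics K: fx=558.6, fy=654.0, cx=327.0, cy=251.4
Marker side s = 0.241 m; corners in marker frame (Z=0):
  M0 = (-0.1205, +0.1205, 0)
  M1 = (+0.1205, +0.1205, 0)
  M2 = (+0.1205, -0.1205, 0)
  M3 = (-0.1205, -0.1205, 0)
rvec = (0.0083, -0.0102, 0.4551), |rvec| = θ = 0.45529 rad = 26.086°
Rodrigues: sinθ=0.43972, 1−cosθ=0.10187; R = I + sinθ·[k]× + (1−cosθ)·[k]×²:
    [+0.89817 -0.43958 -0.00799]
    [+0.43950 +0.89818 -0.01030]
    [+0.01171 +0.00574 +0.99992]
t = (0.4360, -0.0324, 1.3132) m
M0: Pc = R·M0+t = (+0.27480, +0.02287, +1.31248); u = 558.6·(+0.27480)/1.31248 + 327.0 = 443.9572, v = 654.0·(+0.02287)/1.31248 + 251.4 = 262.7969
M1: Pc = R·M1+t = (+0.49126, +0.12879, +1.31530); u = 558.6·(+0.49126)/1.31530 + 327.0 = 535.6347, v = 654.0·(+0.12879)/1.31530 + 251.4 = 315.4379
M2: Pc = R·M2+t = (+0.59720, -0.08767, +1.31392); u = 558.6·(+0.59720)/1.31392 + 327.0 = 580.8931, v = 654.0·(-0.08767)/1.31392 + 251.4 = 207.7616
M3: Pc = R·M3+t = (+0.38074, -0.19359, +1.31110); u = 558.6·(+0.38074)/1.31110 + 327.0 = 489.2163, v = 654.0·(-0.19359)/1.31110 + 251.4 = 154.8334

c0=(443.96, 262.80) c1=(535.63, 315.44) c2=(580.89, 207.76) c3=(489.22, 154.83)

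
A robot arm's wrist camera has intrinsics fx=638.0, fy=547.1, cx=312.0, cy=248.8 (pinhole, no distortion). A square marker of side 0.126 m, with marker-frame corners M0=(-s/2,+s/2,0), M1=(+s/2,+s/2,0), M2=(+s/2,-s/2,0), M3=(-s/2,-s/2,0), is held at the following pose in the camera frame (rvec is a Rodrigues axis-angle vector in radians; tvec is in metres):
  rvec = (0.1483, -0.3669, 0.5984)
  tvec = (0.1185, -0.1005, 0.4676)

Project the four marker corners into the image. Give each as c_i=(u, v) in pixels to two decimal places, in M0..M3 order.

Intrinsics K: fx=638.0, fy=547.1, cx=312.0, cy=248.8
Marker side s = 0.126 m; corners in marker frame (Z=0):
  M0 = (-0.0630, +0.0630, 0)
  M1 = (+0.0630, +0.0630, 0)
  M2 = (+0.0630, -0.0630, 0)
  M3 = (-0.0630, -0.0630, 0)
rvec = (0.1483, -0.3669, 0.5984), |rvec| = θ = 0.71742 rad = 41.105°
Rodrigues: sinθ=0.65744, 1−cosθ=0.24650; R = I + sinθ·[k]× + (1−cosθ)·[k]×²:
    [+0.76404 -0.57443 -0.29373]
    [+0.52231 +0.81797 -0.24105]
    [+0.37873 +0.03075 +0.92500]
t = (0.1185, -0.1005, 0.4676) m
M0: Pc = R·M0+t = (+0.03418, -0.08187, +0.44568); u = 638.0·(+0.03418)/0.44568 + 312.0 = 360.9245, v = 547.1·(-0.08187)/0.44568 + 248.8 = 148.2948
M1: Pc = R·M1+t = (+0.13045, -0.01606, +0.49340); u = 638.0·(+0.13045)/0.49340 + 312.0 = 480.6755, v = 547.1·(-0.01606)/0.49340 + 248.8 = 230.9900
M2: Pc = R·M2+t = (+0.20282, -0.11913, +0.48952); u = 638.0·(+0.20282)/0.48952 + 312.0 = 576.3422, v = 547.1·(-0.11913)/0.48952 + 248.8 = 115.6617
M3: Pc = R·M3+t = (+0.10655, -0.18494, +0.44180); u = 638.0·(+0.10655)/0.44180 + 312.0 = 465.8741, v = 547.1·(-0.18494)/0.44180 + 248.8 = 19.7844

c0=(360.92, 148.29) c1=(480.68, 230.99) c2=(576.34, 115.66) c3=(465.87, 19.78)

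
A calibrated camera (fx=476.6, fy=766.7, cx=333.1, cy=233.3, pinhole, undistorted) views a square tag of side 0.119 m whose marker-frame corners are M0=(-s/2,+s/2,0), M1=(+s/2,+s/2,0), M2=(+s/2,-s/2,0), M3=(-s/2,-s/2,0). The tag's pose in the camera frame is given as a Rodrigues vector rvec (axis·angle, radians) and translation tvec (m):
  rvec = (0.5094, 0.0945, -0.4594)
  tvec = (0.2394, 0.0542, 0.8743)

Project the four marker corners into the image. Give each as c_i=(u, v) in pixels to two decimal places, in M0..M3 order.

Intrinsics K: fx=476.6, fy=766.7, cx=333.1, cy=233.3
Marker side s = 0.119 m; corners in marker frame (Z=0):
  M0 = (-0.0595, +0.0595, 0)
  M1 = (+0.0595, +0.0595, 0)
  M2 = (+0.0595, -0.0595, 0)
  M3 = (-0.0595, -0.0595, 0)
rvec = (0.5094, 0.0945, -0.4594), |rvec| = θ = 0.69244 rad = 39.674°
Rodrigues: sinθ=0.63841, 1−cosθ=0.23031; R = I + sinθ·[k]× + (1−cosθ)·[k]×²:
    [+0.89434 +0.44668 -0.02528]
    [-0.40044 +0.77398 -0.49051]
    [-0.19954 +0.44880 +0.87107]
t = (0.2394, 0.0542, 0.8743) m
M0: Pc = R·M0+t = (+0.21276, +0.12408, +0.91288); u = 476.6·(+0.21276)/0.91288 + 333.1 = 444.1814, v = 766.7·(+0.12408)/0.91288 + 233.3 = 337.5097
M1: Pc = R·M1+t = (+0.31919, +0.07643, +0.88913); u = 476.6·(+0.31919)/0.88913 + 333.1 = 504.1953, v = 766.7·(+0.07643)/0.88913 + 233.3 = 299.2023
M2: Pc = R·M2+t = (+0.26604, -0.01568, +0.83572); u = 476.6·(+0.26604)/0.83572 + 333.1 = 484.8158, v = 766.7·(-0.01568)/0.83572 + 233.3 = 218.9169
M3: Pc = R·M3+t = (+0.15961, +0.03197, +0.85947); u = 476.6·(+0.15961)/0.85947 + 333.1 = 421.6080, v = 766.7·(+0.03197)/0.85947 + 233.3 = 261.8228

c0=(444.18, 337.51) c1=(504.20, 299.20) c2=(484.82, 218.92) c3=(421.61, 261.82)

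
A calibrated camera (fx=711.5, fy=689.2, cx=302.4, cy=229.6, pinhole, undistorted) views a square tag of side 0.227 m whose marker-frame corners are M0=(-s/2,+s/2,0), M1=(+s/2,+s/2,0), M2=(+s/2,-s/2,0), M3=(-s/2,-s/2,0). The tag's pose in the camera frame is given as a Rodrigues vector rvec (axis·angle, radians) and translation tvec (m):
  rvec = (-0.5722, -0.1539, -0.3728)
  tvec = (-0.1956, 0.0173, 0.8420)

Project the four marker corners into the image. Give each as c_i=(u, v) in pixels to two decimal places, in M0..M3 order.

Intrinsics K: fx=711.5, fy=689.2, cx=302.4, cy=229.6
Marker side s = 0.227 m; corners in marker frame (Z=0):
  M0 = (-0.1135, +0.1135, 0)
  M1 = (+0.1135, +0.1135, 0)
  M2 = (+0.1135, -0.1135, 0)
  M3 = (-0.1135, -0.1135, 0)
rvec = (-0.5722, -0.1539, -0.3728), |rvec| = θ = 0.70006 rad = 40.110°
Rodrigues: sinθ=0.64426, 1−cosθ=0.23519; R = I + sinθ·[k]× + (1−cosθ)·[k]×²:
    [+0.92194 +0.38535 -0.03926]
    [-0.30083 +0.77617 +0.55413]
    [+0.24401 -0.49906 +0.83150]
t = (-0.1956, 0.0173, 0.8420) m
M0: Pc = R·M0+t = (-0.25650, +0.13954, +0.75766); u = 711.5·(-0.25650)/0.75766 + 302.4 = 61.5253, v = 689.2·(+0.13954)/0.75766 + 229.6 = 356.5307
M1: Pc = R·M1+t = (-0.04722, +0.07125, +0.81305); u = 711.5·(-0.04722)/0.81305 + 302.4 = 261.0750, v = 689.2·(+0.07125)/0.81305 + 229.6 = 289.9982
M2: Pc = R·M2+t = (-0.13470, -0.10494, +0.92634); u = 711.5·(-0.13470)/0.92634 + 302.4 = 198.9418, v = 689.2·(-0.10494)/0.92634 + 229.6 = 151.5246
M3: Pc = R·M3+t = (-0.34398, -0.03665, +0.87095); u = 711.5·(-0.34398)/0.87095 + 302.4 = 21.3967, v = 689.2·(-0.03665)/0.87095 + 229.6 = 200.5965

c0=(61.53, 356.53) c1=(261.08, 290.00) c2=(198.94, 151.52) c3=(21.40, 200.60)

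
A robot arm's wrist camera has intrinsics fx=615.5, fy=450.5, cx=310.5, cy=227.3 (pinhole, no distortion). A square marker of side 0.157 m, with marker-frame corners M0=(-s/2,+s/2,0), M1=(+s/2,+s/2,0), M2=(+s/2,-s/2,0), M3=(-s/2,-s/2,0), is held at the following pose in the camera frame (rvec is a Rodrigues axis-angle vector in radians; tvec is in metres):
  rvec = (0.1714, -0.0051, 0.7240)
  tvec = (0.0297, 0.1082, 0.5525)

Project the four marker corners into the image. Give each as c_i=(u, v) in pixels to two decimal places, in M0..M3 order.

Intrinsics K: fx=615.5, fy=450.5, cx=310.5, cy=227.3
Marker side s = 0.157 m; corners in marker frame (Z=0):
  M0 = (-0.0785, +0.0785, 0)
  M1 = (+0.0785, +0.0785, 0)
  M2 = (+0.0785, -0.0785, 0)
  M3 = (-0.0785, -0.0785, 0)
rvec = (0.1714, -0.0051, 0.7240), |rvec| = θ = 0.74403 rad = 42.630°
Rodrigues: sinθ=0.67726, 1−cosθ=0.26425; R = I + sinθ·[k]× + (1−cosθ)·[k]×²:
    [+0.74977 -0.65944 +0.05459]
    [+0.65861 +0.73576 -0.15778]
    [+0.06388 +0.15426 +0.98596]
t = (0.0297, 0.1082, 0.5525) m
M0: Pc = R·M0+t = (-0.08092, +0.11426, +0.55959); u = 615.5·(-0.08092)/0.55959 + 310.5 = 221.4923, v = 450.5·(+0.11426)/0.55959 + 227.3 = 319.2816
M1: Pc = R·M1+t = (+0.03679, +0.21766, +0.56962); u = 615.5·(+0.03679)/0.56962 + 310.5 = 350.2536, v = 450.5·(+0.21766)/0.56962 + 227.3 = 399.4397
M2: Pc = R·M2+t = (+0.14032, +0.10214, +0.54541); u = 615.5·(+0.14032)/0.54541 + 310.5 = 468.8573, v = 450.5·(+0.10214)/0.54541 + 227.3 = 311.6699
M3: Pc = R·M3+t = (+0.02261, -0.00126, +0.53538); u = 615.5·(+0.02261)/0.53538 + 310.5 = 336.4931, v = 450.5·(-0.00126)/0.53538 + 227.3 = 226.2416

c0=(221.49, 319.28) c1=(350.25, 399.44) c2=(468.86, 311.67) c3=(336.49, 226.24)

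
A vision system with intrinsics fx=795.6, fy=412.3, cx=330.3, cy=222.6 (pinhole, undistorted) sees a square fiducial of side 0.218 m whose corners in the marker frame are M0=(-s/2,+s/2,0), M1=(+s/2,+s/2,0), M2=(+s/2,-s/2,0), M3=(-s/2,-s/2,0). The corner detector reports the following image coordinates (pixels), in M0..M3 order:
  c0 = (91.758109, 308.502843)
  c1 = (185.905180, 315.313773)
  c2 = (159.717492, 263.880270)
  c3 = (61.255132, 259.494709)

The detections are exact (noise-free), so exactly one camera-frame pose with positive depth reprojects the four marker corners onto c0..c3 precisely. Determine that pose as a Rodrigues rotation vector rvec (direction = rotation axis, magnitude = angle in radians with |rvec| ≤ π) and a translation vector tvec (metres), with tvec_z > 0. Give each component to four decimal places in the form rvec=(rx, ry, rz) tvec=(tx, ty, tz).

Intrinsics K: fx=795.6, fy=412.3, cx=330.3, cy=222.6
Marker side s = 0.218 m; corners in marker frame (Z=0):
  M0 = (-0.1090, +0.1090, 0)
  M1 = (+0.1090, +0.1090, 0)
  M2 = (+0.1090, -0.1090, 0)
  M3 = (-0.1090, -0.1090, 0)
Detected image corners:
  c0 = (91.758109, 308.502843) px
  c1 = (185.905180, 315.313773) px
  c2 = (159.717492, 263.880270) px
  c3 = (61.255132, 259.494709) px
Planar DLT: solve 8×8 A·h = b for H (H[2,2]=1):
  H  [+409.95677 +165.19323 +123.76490]
  H  [-46.63478 +310.50156 +287.48697]
  H  [-0.25274 +0.27993 +1.00000]
B = K⁻¹H; ‖b₁‖=0.670132, ‖b₂‖=0.670132; λ = 2/(‖b₁‖+‖b₂‖) = 1.492244, sign → tz>0 ⇒ λ=+1.492244
r₁ = λ·B[:,0] = (+0.92550,+0.03483,-0.37715); r₂ = λ·B[:,1] = (+0.13642,+0.89827,+0.41773)
r₃ = r₁×r₂ = (+0.35333,-0.43806,+0.82660); SVD([r₁ r₂ r₃]) → R = UVᵀ:
  R  [+0.92550 +0.13642 +0.35333]
  R  [+0.03483 +0.89827 -0.43806]
  R  [-0.37715 +0.41773 +0.82660]
t = (-0.38738, +0.23485, +1.49224) m
tr R = 2.650370; θ = arccos((tr R − 1)/2) = 0.600267 rad = 34.393°
axis k = ((R−Rᵀ)₃₂, (R−Rᵀ)₁₃, (R−Rᵀ)₂₁) / (2 sinθ) = (+0.757514, +0.646597, -0.089918)
rvec = θ·k = (+0.454711, +0.388131, -0.053975)

rvec=(0.4547, 0.3881, -0.0540) tvec=(-0.3874, 0.2348, 1.4922)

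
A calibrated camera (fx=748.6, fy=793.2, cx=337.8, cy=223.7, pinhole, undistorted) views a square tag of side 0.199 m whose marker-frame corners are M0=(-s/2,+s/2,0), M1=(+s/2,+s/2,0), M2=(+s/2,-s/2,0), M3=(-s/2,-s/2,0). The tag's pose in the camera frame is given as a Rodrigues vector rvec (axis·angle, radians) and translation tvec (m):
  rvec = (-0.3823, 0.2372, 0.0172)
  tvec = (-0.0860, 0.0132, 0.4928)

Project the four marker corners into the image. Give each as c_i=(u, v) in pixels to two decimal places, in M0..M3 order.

Intrinsics K: fx=748.6, fy=793.2, cx=337.8, cy=223.7
Marker side s = 0.199 m; corners in marker frame (Z=0):
  M0 = (-0.0995, +0.0995, 0)
  M1 = (+0.0995, +0.0995, 0)
  M2 = (+0.0995, -0.0995, 0)
  M3 = (-0.0995, -0.0995, 0)
rvec = (-0.3823, 0.2372, 0.0172), |rvec| = θ = 0.45024 rad = 25.797°
Rodrigues: sinθ=0.43518, 1−cosθ=0.09966; R = I + sinθ·[k]× + (1−cosθ)·[k]×²:
    [+0.97219 -0.06120 +0.22603]
    [-0.02796 +0.92800 +0.37152]
    [-0.23250 -0.36751 +0.90049]
t = (-0.0860, 0.0132, 0.4928) m
M0: Pc = R·M0+t = (-0.18882, +0.10832, +0.47937); u = 748.6·(-0.18882)/0.47937 + 337.8 = 42.9253, v = 793.2·(+0.10832)/0.47937 + 223.7 = 402.9319
M1: Pc = R·M1+t = (+0.00464, +0.10275, +0.43310); u = 748.6·(+0.00464)/0.43310 + 337.8 = 345.8262, v = 793.2·(+0.10275)/0.43310 + 223.7 = 411.8905
M2: Pc = R·M2+t = (+0.01682, -0.08192, +0.50623); u = 748.6·(+0.01682)/0.50623 + 337.8 = 362.6776, v = 793.2·(-0.08192)/0.50623 + 223.7 = 95.3455
M3: Pc = R·M3+t = (-0.17664, -0.07635, +0.55250); u = 748.6·(-0.17664)/0.55250 + 337.8 = 98.4604, v = 793.2·(-0.07635)/0.55250 + 223.7 = 114.0808

c0=(42.93, 402.93) c1=(345.83, 411.89) c2=(362.68, 95.35) c3=(98.46, 114.08)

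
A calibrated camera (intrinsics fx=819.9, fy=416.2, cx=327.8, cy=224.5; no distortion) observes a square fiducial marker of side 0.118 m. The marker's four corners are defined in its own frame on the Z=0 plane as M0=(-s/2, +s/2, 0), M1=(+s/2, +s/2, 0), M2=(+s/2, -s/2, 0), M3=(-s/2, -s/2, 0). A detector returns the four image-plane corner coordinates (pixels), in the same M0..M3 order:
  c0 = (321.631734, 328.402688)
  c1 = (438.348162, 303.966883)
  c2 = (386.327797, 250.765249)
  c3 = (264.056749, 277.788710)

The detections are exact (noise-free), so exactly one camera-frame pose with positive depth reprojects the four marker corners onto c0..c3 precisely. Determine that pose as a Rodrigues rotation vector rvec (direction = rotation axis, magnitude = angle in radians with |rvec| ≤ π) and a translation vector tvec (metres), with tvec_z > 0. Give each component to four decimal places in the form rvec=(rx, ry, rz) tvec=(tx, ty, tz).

Intrinsics K: fx=819.9, fy=416.2, cx=327.8, cy=224.5
Marker side s = 0.118 m; corners in marker frame (Z=0):
  M0 = (-0.0590, +0.0590, 0)
  M1 = (+0.0590, +0.0590, 0)
  M2 = (+0.0590, -0.0590, 0)
  M3 = (-0.0590, -0.0590, 0)
Detected image corners:
  c0 = (321.631734, 328.402688) px
  c1 = (438.348162, 303.966883) px
  c2 = (386.327797, 250.765249) px
  c3 = (264.056749, 277.788710) px
Planar DLT: solve 8×8 A·h = b for H (H[2,2]=1):
  H  [+946.72224 +633.47536 +352.71259]
  H  [-271.46548 +578.74817 +291.10462]
  H  [-0.18512 +0.47883 +1.00000]
B = K⁻¹H; ‖b₁‖=1.359813, ‖b₂‖=1.359813; λ = 2/(‖b₁‖+‖b₂‖) = 0.735395, sign → tz>0 ⇒ λ=+0.735395
r₁ = λ·B[:,0] = (+0.90357,-0.40623,-0.13614); r₂ = λ·B[:,1] = (+0.42740,+0.83267,+0.35213)
r₃ = r₁×r₂ = (-0.02969,-0.37636,+0.92600); SVD([r₁ r₂ r₃]) → R = UVᵀ:
  R  [+0.90357 +0.42740 -0.02969]
  R  [-0.40623 +0.83267 -0.37636]
  R  [-0.13614 +0.35213 +0.92600]
t = (+0.02234, +0.11769, +0.73540) m
tr R = 2.662238; θ = arccos((tr R − 1)/2) = 0.589679 rad = 33.786°
axis k = ((R−Rᵀ)₃₂, (R−Rᵀ)₁₃, (R−Rᵀ)₂₁) / (2 sinθ) = (+0.655005, +0.095710, -0.749539)
rvec = θ·k = (+0.386243, +0.056438, -0.441988)

rvec=(0.3862, 0.0564, -0.4420) tvec=(0.0223, 0.1177, 0.7354)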